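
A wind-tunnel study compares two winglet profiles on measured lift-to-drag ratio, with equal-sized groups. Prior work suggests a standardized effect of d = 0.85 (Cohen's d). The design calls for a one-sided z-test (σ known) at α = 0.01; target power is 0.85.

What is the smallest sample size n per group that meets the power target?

n = 32 per group

For power 0.85 need Φ(δ − z_{0.01}) = 0.85, so δ = z_{0.01} + z_{0.15} = 2.326 + 1.036 = 3.363.
δ = d·√(n/2) ⇒ n = 2(δ/d)² = 2 × (3.363 / 0.85)² = 31.30.
Round up to the next whole unit.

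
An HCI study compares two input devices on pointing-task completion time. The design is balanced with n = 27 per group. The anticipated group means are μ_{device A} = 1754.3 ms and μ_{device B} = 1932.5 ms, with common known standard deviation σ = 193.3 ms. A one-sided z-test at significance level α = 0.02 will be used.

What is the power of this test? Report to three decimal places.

Power ≈ 0.909

Standardized effect: d = |μ_{device A} − μ_{device B}| / σ = |1754.3 − 1932.5| / 193.3 = 0.9219
Noncentrality parameter: δ = d·√(n/2) = 0.9219 × √(27/2) = 3.3872
Critical value for a one-sided test at α = 0.02: z_α = 2.054.
Power = P(Z > 2.054 − δ) = Φ(1.333) = 0.9088.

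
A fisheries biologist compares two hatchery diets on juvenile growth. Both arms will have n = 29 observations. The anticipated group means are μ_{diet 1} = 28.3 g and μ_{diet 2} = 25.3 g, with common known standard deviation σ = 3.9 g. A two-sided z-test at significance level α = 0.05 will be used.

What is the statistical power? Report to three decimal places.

Standardized effect: d = |μ_{diet 1} − μ_{diet 2}| / σ = |28.3 − 25.3| / 3.9 = 0.7692
Noncentrality parameter: λ = d·√(n/2) = 0.7692 × √(29/2) = 2.9291
Two-sided α = 0.05 → critical value z_{0.025} = 1.960.
Power = Φ(λ − 1.960) + Φ(−λ − 1.960) = Φ(0.969) + Φ(-4.889) = 0.8338 + 0.0000 = 0.8338.

Power ≈ 0.834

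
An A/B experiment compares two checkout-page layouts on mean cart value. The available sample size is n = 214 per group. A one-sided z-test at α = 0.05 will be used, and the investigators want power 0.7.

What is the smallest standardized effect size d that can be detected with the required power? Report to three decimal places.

Need Φ(δ − 1.645) = 0.7, so δ = 1.645 + 0.524 = 2.169.
δ = d·√(n/2) ⇒ d = δ/√(n/2) = 2.169/√(214/2) = 0.2097.

d ≈ 0.210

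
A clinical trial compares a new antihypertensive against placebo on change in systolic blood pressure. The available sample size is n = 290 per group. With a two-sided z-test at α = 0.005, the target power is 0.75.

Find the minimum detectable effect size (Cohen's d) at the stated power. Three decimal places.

d ≈ 0.289

Need Φ(δ − 2.807) = 0.75, so δ = 2.807 + 0.674 = 3.482.
(The second rejection-region term Φ(−δ − z_{α/2}) is negligible and dropped.)
δ = d·√(n/2) ⇒ d = δ/√(n/2) = 3.482/√(290/2) = 0.2891.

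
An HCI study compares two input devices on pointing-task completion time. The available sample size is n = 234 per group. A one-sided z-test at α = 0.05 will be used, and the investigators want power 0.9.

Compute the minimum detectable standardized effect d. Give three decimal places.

Required noncentrality: δ = z_{0.05} + z_{0.10} = 1.645 + 1.282 = 2.926.
δ = d·√(n/2) ⇒ d = δ/√(n/2) = 2.926/√(234/2) = 0.2705.

d ≈ 0.271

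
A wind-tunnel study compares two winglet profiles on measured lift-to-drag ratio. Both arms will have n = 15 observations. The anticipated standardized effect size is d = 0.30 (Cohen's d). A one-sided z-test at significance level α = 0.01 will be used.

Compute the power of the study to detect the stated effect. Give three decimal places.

Noncentrality parameter: δ = d·√(n/2) = 0.30 × √(15/2) = 0.8216
Critical value for a one-sided test at α = 0.01: z_α = 2.326.
Power = P(Z > 2.326 − δ) = Φ(-1.505) = 0.0662.

Power ≈ 0.066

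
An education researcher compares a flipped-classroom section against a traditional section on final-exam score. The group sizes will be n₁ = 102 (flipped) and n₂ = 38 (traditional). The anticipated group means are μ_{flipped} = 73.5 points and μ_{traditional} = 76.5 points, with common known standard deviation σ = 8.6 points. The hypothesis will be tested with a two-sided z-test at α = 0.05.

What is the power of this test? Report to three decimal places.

Power ≈ 0.451

Standardized effect: d = |μ_{flipped} − μ_{traditional}| / σ = |73.5 − 76.5| / 8.6 = 0.3488
Noncentrality parameter: δ = d / √(1/n₁ + 1/n₂) = 0.3488 / √(1/102 + 1/38) = 1.8355
Two-sided α = 0.05 → critical value z_{0.025} = 1.960.
Power = Φ(δ − 1.960) + Φ(−δ − 1.960) = Φ(-0.124) + Φ(-3.795) = 0.4505 + 0.0001 = 0.4505.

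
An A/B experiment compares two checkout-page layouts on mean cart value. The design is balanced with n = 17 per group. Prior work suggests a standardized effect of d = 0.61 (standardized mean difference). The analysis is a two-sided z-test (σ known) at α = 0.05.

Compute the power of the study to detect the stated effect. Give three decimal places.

Power ≈ 0.428

Noncentrality parameter: δ = d·√(n/2) = 0.61 × √(17/2) = 1.7784
Critical value for a two-sided test at α = 0.05: z_{α/2} = 1.960.
Power = Φ(δ − 1.960) + Φ(−δ − 1.960) = Φ(-0.182) + Φ(-3.738) = 0.4280 + 0.0001 = 0.4281.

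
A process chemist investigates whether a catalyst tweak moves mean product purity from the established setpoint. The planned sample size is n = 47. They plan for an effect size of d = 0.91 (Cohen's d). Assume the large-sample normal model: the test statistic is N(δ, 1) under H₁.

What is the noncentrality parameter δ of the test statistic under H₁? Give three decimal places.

δ ≈ 6.239

δ = d·√n = 0.91 × √47 = 6.2386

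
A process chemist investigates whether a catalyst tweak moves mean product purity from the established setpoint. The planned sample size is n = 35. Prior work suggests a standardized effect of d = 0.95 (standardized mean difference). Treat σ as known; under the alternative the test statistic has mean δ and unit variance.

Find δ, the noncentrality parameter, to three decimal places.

δ ≈ 5.620

The noncentrality parameter scales effect size by the design's sample-size factor: δ = d·√n = 0.95 × √35 = 5.6203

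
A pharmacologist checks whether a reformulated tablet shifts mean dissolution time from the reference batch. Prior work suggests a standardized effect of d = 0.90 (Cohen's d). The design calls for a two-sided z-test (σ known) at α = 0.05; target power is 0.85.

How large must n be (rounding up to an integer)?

n = 12

Set Φ(δ − 1.960) = 0.85; then δ − 1.960 = Φ⁻¹(0.85) = 1.036, giving δ = 2.996.
(Ignoring the negligible lower-tail rejection probability gives the usual closed-form inversion.)
δ = d·√n ⇒ n = (δ/d)² = (2.996 / 0.90)² = 11.08.
Round up to the next whole unit.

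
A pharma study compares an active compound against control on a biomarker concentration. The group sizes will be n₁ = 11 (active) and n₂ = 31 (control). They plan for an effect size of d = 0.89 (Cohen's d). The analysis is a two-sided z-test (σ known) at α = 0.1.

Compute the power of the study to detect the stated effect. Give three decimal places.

Noncentrality parameter: δ = d / √(1/n₁ + 1/n₂) = 0.89 / √(1/11 + 1/31) = 2.5360
Critical value for a two-sided test at α = 0.1: z_{α/2} = 1.645.
Power = Φ(δ − 1.645) + Φ(−δ − 1.645) = Φ(0.891) + Φ(-4.181) = 0.8136 + 0.0000 = 0.8136.

Power ≈ 0.814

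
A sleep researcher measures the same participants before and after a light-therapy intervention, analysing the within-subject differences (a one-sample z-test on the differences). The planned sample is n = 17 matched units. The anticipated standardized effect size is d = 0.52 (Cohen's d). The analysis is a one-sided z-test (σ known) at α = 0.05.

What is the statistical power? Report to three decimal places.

Power ≈ 0.691

Noncentrality parameter: δ = d·√n = 0.52 × √17 = 2.1440
Critical value for a one-sided test at α = 0.05: z_α = 1.645.
Power = Φ(δ − 1.645) = Φ(0.499) = 0.6912.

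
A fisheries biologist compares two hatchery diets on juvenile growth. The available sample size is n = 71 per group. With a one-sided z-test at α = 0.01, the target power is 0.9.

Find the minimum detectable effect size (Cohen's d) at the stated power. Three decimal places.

Need Φ(δ − 2.326) = 0.9, so δ = 2.326 + 1.282 = 3.608.
δ = d·√(n/2) ⇒ d = δ/√(n/2) = 3.608/√(71/2) = 0.6055.

d ≈ 0.606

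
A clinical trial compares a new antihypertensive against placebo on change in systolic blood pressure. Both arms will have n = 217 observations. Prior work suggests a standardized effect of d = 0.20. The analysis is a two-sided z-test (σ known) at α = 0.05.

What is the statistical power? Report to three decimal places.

Power ≈ 0.549

Noncentrality parameter: δ = d·√(n/2) = 0.20 × √(217/2) = 2.0833
Two-sided α = 0.05 → critical value z_{0.025} = 1.960.
Power = Φ(δ − 1.960) + Φ(−δ − 1.960) = Φ(0.123) + Φ(-4.043) = 0.5491 + 0.0000 = 0.5491.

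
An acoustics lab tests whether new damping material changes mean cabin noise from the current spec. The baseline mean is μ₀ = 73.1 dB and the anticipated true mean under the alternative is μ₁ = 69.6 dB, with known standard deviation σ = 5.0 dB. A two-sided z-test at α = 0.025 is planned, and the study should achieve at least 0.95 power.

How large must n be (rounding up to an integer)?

Standardized effect: d = |μ₁ − μ₀| / σ = |69.6 − 73.1| / 5.0 = 0.7000
Set Φ(δ − 2.241) = 0.95; then δ − 2.241 = Φ⁻¹(0.95) = 1.645, giving δ = 3.886.
(For δ > 0 the lower-tail rejection region contributes negligibly to power, so the one-term inversion is standard.)
δ = d·√n ⇒ n = (δ/d)² = (3.886 / 0.7000)² = 30.82.
Round up to the next whole unit.

n = 31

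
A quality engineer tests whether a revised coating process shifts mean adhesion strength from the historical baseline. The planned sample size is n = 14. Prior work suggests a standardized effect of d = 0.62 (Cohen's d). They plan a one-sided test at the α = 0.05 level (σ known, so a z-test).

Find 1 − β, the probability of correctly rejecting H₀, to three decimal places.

Power ≈ 0.750

Noncentrality parameter: δ = d·√n = 0.62 × √14 = 2.3198
Critical value for a one-sided test at α = 0.05: z_α = 1.645.
Power = P(Z > 1.645 − δ) = Φ(0.675) = 0.7502.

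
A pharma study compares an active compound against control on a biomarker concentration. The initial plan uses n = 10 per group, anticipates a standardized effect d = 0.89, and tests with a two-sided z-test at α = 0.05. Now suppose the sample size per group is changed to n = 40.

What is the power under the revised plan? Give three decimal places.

With n = 40 per group: δ = d·√(n/2) = 0.89 × √(40/2) = 3.9802. Critical value z_{0.025} = 1.960.
Revised power = Φ(δ − 1.960) + Φ(−δ − 1.960) = Φ(2.020) + Φ(-5.940) = 0.9783 + 0.0000 = 0.9783.

Power ≈ 0.978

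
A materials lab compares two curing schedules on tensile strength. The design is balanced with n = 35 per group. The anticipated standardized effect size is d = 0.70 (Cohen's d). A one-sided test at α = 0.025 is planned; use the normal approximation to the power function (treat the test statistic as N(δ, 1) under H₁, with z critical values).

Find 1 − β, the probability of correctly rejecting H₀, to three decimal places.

Noncentrality parameter: δ = d·√(n/2) = 0.70 × √(35/2) = 2.9283
One-sided α = 0.025 → critical value z_{0.025} = 1.960.
Power = Φ(δ − 1.960) = Φ(0.968) = 0.8336.

Power ≈ 0.834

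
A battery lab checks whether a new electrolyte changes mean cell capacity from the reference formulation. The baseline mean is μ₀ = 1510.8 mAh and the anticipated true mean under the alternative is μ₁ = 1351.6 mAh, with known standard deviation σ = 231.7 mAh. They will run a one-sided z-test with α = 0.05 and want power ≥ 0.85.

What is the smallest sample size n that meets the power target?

n = 16

Standardized effect: d = |μ₁ − μ₀| / σ = |1351.6 − 1510.8| / 231.7 = 0.6871
Set Φ(δ − 1.645) = 0.85; then δ − 1.645 = Φ⁻¹(0.85) = 1.036, giving δ = 2.681.
δ = d·√n ⇒ n = (δ/d)² = (2.681 / 0.6871)² = 15.23.
Rounding up, n = 16.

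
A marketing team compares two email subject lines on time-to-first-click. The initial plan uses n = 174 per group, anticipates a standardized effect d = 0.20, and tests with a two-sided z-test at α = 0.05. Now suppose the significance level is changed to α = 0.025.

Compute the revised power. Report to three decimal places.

Power ≈ 0.354

δ = d·√(n/2) = 0.20 × √(174/2) = 1.8655 (unchanged). New critical value: z_{0.0125} = 2.241.
Revised power = Φ(δ − 2.241) + Φ(−δ − 2.241) = Φ(-0.376) + Φ(-4.107) = 0.3535 + 0.0000 = 0.3535.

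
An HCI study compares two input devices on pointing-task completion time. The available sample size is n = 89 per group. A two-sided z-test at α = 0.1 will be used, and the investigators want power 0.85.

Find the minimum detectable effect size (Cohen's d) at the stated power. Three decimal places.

d ≈ 0.402

Need Φ(δ − 1.645) = 0.85, so δ = 1.645 + 1.036 = 2.681.
(The second rejection-region term Φ(−δ − z_{α/2}) is negligible and dropped.)
δ = d·√(n/2) ⇒ d = δ/√(n/2) = 2.681/√(89/2) = 0.4019.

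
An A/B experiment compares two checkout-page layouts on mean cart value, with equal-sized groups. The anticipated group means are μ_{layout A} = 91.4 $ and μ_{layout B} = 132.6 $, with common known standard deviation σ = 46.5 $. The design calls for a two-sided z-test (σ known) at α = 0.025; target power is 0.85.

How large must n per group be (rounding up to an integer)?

n = 28 per group

Standardized effect: d = |μ_{layout A} − μ_{layout B}| / σ = |91.4 − 132.6| / 46.5 = 0.8860
For power 0.85 need Φ(δ − z_{0.0125}) = 0.85, so δ = z_{0.0125} + z_{0.15} = 2.241 + 1.036 = 3.278.
(Ignoring the negligible lower-tail rejection probability gives the usual closed-form inversion.)
δ = d·√(n/2) ⇒ n = 2(δ/d)² = 2 × (3.278 / 0.8860)² = 27.37.
Rounding up, n = 28 per group.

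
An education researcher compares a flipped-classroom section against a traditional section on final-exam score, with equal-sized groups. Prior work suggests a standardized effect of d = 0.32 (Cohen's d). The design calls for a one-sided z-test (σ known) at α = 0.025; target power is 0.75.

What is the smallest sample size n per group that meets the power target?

n = 136 per group

For power 0.75 need Φ(δ − z_{0.025}) = 0.75, so δ = z_{0.025} + z_{0.25} = 1.960 + 0.674 = 2.634.
δ = d·√(n/2) ⇒ n = 2(δ/d)² = 2 × (2.634 / 0.32)² = 135.55.
Round up to the next whole unit.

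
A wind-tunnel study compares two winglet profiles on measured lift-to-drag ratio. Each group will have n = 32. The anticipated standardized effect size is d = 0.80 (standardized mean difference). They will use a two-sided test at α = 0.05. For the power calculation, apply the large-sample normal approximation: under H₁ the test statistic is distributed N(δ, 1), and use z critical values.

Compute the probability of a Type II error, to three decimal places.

β ≈ 0.107

Noncentrality parameter: δ = d·√(n/2) = 0.80 × √(32/2) = 3.2000
Two-sided α = 0.05 → critical value z_{0.025} = 1.960.
Power = Φ(δ − 1.960) + Φ(−δ − 1.960) = Φ(1.240) + Φ(-5.160) = 0.8925 + 0.0000 = 0.8925.
Type II error: β = 1 − power = 1 − 0.8925 = 0.1075.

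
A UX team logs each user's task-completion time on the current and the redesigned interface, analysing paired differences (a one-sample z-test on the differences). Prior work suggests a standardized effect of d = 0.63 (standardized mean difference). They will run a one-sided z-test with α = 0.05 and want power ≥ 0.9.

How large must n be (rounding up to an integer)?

Set Φ(δ − 1.645) = 0.9; then δ − 1.645 = Φ⁻¹(0.9) = 1.282, giving δ = 2.926.
δ = d·√n ⇒ n = (δ/d)² = (2.926 / 0.63)² = 21.58.
Round up to the next whole unit.

n = 22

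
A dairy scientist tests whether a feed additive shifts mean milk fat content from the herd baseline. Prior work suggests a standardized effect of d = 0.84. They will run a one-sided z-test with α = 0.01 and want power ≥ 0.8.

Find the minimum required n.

Set Φ(δ − 2.326) = 0.8; then δ − 2.326 = Φ⁻¹(0.8) = 0.842, giving δ = 3.168.
δ = d·√n ⇒ n = (δ/d)² = (3.168 / 0.84)² = 14.22.
Rounding up, n = 15.

n = 15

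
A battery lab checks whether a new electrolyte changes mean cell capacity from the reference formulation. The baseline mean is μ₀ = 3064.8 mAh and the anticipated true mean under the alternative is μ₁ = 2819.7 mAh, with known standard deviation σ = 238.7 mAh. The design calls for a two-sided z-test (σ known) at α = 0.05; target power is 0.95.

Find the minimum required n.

Standardized effect: d = |μ₁ − μ₀| / σ = |2819.7 − 3064.8| / 238.7 = 1.0268
Set Φ(δ − 1.960) = 0.95; then δ − 1.960 = Φ⁻¹(0.95) = 1.645, giving δ = 3.605.
(For δ > 0 the lower-tail rejection region contributes negligibly to power, so the one-term inversion is standard.)
δ = d·√n ⇒ n = (δ/d)² = (3.605 / 1.0268)² = 12.32.
Rounding up, n = 13.

n = 13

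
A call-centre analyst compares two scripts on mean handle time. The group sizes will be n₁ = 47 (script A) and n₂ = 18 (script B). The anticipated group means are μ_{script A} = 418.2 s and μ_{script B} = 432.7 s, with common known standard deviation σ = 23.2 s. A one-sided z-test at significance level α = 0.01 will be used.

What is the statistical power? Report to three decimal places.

Standardized effect: d = |μ_{script A} − μ_{script B}| / σ = |418.2 − 432.7| / 23.2 = 0.6250
Noncentrality parameter: δ = d / √(1/n₁ + 1/n₂) = 0.6250 / √(1/47 + 1/18) = 2.2548
Critical value for a one-sided test at α = 0.01: z_α = 2.326.
Power = P(Z > 2.326 − δ) = Φ(-0.072) = 0.4715.

Power ≈ 0.471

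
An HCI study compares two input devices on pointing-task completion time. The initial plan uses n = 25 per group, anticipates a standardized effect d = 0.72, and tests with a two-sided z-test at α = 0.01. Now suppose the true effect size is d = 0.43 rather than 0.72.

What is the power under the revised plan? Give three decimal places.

With d = 0.43: δ = d·√(n/2) = 0.43 × √(25/2) = 1.5203. Critical value z_{0.005} = 2.576.
Revised power = Φ(δ − 2.576) + Φ(−δ − 2.576) = Φ(-1.056) + Φ(-4.096) = 0.1456 + 0.0000 = 0.1456.

Power ≈ 0.146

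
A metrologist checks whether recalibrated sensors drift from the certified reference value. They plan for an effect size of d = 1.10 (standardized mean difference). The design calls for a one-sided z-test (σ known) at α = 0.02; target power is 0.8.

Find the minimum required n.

n = 7

For power 0.8 need Φ(δ − z_{0.02}) = 0.8, so δ = z_{0.02} + z_{0.20} = 2.054 + 0.842 = 2.895.
δ = d·√n ⇒ n = (δ/d)² = (2.895 / 1.10)² = 6.93.
Round up to the next whole unit.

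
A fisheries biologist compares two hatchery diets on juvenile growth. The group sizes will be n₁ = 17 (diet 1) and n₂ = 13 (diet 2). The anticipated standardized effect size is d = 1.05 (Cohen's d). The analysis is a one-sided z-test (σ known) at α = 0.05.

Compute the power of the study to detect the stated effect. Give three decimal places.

Noncentrality parameter: δ = d / √(1/n₁ + 1/n₂) = 1.05 / √(1/17 + 1/13) = 2.8499
One-sided α = 0.05 → critical value z_{0.05} = 1.645.
Power = P(Z > 1.645 − δ) = Φ(1.205) = 0.8859.

Power ≈ 0.886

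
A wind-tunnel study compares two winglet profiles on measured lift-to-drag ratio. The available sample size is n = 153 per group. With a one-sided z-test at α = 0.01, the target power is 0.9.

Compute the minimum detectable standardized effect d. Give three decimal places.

Need Φ(δ − 2.326) = 0.9, so δ = 2.326 + 1.282 = 3.608.
δ = d·√(n/2) ⇒ d = δ/√(n/2) = 3.608/√(153/2) = 0.4125.

d ≈ 0.412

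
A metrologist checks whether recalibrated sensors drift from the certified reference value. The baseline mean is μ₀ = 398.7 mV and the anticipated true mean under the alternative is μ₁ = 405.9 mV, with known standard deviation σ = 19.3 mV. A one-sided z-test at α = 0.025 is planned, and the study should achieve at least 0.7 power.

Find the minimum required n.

Standardized effect: d = |μ₁ − μ₀| / σ = |405.9 − 398.7| / 19.3 = 0.3731
Set Φ(δ − 1.960) = 0.7; then δ − 1.960 = Φ⁻¹(0.7) = 0.524, giving δ = 2.484.
δ = d·√n ⇒ n = (δ/d)² = (2.484 / 0.3731)² = 44.35.
Rounding up, n = 45.

n = 45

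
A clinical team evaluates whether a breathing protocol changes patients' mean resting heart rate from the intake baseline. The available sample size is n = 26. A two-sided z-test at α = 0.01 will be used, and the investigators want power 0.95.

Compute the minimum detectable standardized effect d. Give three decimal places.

d ≈ 0.828

Need Φ(δ − 2.576) = 0.95, so δ = 2.576 + 1.645 = 4.221.
(Lower-tail contribution to power is negligible for δ > 0.)
δ = d·√n ⇒ d = δ/√n = 4.221/√26 = 0.8277.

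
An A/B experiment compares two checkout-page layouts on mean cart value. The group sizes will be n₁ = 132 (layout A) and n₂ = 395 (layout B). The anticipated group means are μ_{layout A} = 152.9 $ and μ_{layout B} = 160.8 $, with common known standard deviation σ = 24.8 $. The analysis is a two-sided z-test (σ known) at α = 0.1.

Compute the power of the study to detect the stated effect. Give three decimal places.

Standardized effect: d = |μ_{layout A} − μ_{layout B}| / σ = |152.9 − 160.8| / 24.8 = 0.3185
Noncentrality parameter: λ = d / √(1/n₁ + 1/n₂) = 0.3185 / √(1/132 + 1/395) = 3.1685
Critical value for a two-sided test at α = 0.1: z_{α/2} = 1.645.
Power = Φ(λ − 1.645) + Φ(−λ − 1.645) = Φ(1.524) + Φ(-4.813) = 0.9362 + 0.0000 = 0.9362.

Power ≈ 0.936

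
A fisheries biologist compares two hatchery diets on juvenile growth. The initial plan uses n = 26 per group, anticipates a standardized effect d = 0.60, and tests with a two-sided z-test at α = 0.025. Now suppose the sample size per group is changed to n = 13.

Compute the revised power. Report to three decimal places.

Power ≈ 0.238

With n = 13 per group: δ = d·√(n/2) = 0.60 × √(13/2) = 1.5297. Critical value z_{0.0125} = 2.241.
Revised power = Φ(δ − 2.241) + Φ(−δ − 2.241) = Φ(-0.712) + Φ(-3.771) = 0.2383 + 0.0001 = 0.2384.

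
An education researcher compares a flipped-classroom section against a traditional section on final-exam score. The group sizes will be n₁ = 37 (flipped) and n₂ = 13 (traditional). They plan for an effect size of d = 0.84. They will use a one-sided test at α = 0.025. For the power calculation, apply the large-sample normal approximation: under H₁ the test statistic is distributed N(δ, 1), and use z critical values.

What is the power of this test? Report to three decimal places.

Noncentrality parameter: δ = d / √(1/n₁ + 1/n₂) = 0.84 / √(1/37 + 1/13) = 2.6054
Critical value for a one-sided test at α = 0.025: z_α = 1.960.
Power = Φ(δ − 1.960) = Φ(0.645) = 0.7407.

Power ≈ 0.741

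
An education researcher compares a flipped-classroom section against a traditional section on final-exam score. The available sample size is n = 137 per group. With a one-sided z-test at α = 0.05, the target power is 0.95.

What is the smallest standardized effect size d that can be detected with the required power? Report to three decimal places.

d ≈ 0.397

Need Φ(δ − 1.645) = 0.95, so δ = 1.645 + 1.645 = 3.290.
δ = d·√(n/2) ⇒ d = δ/√(n/2) = 3.290/√(137/2) = 0.3975.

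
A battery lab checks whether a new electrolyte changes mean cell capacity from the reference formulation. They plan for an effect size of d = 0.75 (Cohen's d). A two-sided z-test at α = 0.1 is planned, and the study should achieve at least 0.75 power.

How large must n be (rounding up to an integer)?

n = 10

Set Φ(δ − 1.645) = 0.75; then δ − 1.645 = Φ⁻¹(0.75) = 0.674, giving δ = 2.319.
(The Φ(−δ − z_{α/2}) term is vanishingly small for δ > 0 and is dropped in the standard sample-size formula.)
δ = d·√n ⇒ n = (δ/d)² = (2.319 / 0.75)² = 9.56.
Round up to the next whole unit.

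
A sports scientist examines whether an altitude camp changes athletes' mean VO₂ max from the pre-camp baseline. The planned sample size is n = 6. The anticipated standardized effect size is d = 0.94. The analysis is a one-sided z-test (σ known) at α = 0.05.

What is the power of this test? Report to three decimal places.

Noncentrality parameter: δ = d·√n = 0.94 × √6 = 2.3025
Critical value for a one-sided test at α = 0.05: z_α = 1.645.
Power = Φ(δ − 1.645) = Φ(0.658) = 0.7446.

Power ≈ 0.745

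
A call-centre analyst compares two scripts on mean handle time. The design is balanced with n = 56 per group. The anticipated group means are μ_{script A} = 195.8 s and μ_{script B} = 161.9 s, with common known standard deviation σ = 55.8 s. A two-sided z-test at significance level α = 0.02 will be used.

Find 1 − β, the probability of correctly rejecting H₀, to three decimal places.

Standardized effect: d = |μ_{script A} − μ_{script B}| / σ = |195.8 − 161.9| / 55.8 = 0.6075
Noncentrality parameter: δ = d·√(n/2) = 0.6075 × √(56/2) = 3.2147
Critical value for a two-sided test at α = 0.02: z_{α/2} = 2.326.
Power = Φ(δ − 2.326) + Φ(−δ − 2.326) = Φ(0.888) + Φ(-5.541) = 0.8128 + 0.0000 = 0.8128.

Power ≈ 0.813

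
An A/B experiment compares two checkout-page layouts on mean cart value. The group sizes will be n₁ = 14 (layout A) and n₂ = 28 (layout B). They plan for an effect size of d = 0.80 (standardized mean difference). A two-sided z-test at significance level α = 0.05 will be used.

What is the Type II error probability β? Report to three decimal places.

β ≈ 0.314

Noncentrality parameter: δ = d / √(1/n₁ + 1/n₂) = 0.80 / √(1/14 + 1/28) = 2.4440
Critical value for a two-sided test at α = 0.05: z_{α/2} = 1.960.
Power = Φ(δ − 1.960) + Φ(−δ − 1.960) = Φ(0.484) + Φ(-4.404) = 0.6858 + 0.0000 = 0.6858.
Type II error: β = 1 − power = 1 − 0.6858 = 0.3142.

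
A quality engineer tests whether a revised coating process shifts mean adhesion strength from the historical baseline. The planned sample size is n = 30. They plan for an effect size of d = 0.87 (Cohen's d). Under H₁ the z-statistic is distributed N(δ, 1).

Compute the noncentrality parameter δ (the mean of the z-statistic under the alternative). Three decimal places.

δ = d·√n = 0.87 × √30 = 4.7652

δ ≈ 4.765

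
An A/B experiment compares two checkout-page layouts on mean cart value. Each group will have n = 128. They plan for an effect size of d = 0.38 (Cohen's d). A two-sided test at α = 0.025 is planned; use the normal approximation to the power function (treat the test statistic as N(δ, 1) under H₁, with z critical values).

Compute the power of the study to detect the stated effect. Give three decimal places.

Noncentrality parameter: λ = d·√(n/2) = 0.38 × √(128/2) = 3.0400
Critical value for a two-sided test at α = 0.025: z_{α/2} = 2.241.
Power = Φ(λ − 2.241) + Φ(−λ − 2.241) = Φ(0.799) + Φ(-5.281) = 0.7877 + 0.0000 = 0.7877.

Power ≈ 0.788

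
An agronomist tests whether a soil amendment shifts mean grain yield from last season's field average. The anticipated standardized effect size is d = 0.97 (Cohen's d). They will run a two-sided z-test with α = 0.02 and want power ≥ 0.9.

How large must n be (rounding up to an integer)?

Set Φ(δ − 2.326) = 0.9; then δ − 2.326 = Φ⁻¹(0.9) = 1.282, giving δ = 3.608.
(For δ > 0 the lower-tail rejection region contributes negligibly to power, so the one-term inversion is standard.)
δ = d·√n ⇒ n = (δ/d)² = (3.608 / 0.97)² = 13.83.
Round up to the next whole unit.

n = 14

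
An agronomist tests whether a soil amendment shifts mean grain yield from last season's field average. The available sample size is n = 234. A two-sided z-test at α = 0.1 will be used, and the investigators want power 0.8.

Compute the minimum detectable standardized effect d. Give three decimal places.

d ≈ 0.163

Need Φ(δ − 1.645) = 0.8, so δ = 1.645 + 0.842 = 2.486.
(The second rejection-region term Φ(−δ − z_{α/2}) is negligible and dropped.)
δ = d·√n ⇒ d = δ/√n = 2.486/√234 = 0.1625.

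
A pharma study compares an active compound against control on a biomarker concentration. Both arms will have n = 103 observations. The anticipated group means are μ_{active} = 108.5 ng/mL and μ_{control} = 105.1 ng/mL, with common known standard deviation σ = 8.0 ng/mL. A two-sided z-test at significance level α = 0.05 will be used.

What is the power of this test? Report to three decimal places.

Power ≈ 0.862

Standardized effect: d = |μ_{active} − μ_{control}| / σ = |108.5 − 105.1| / 8.0 = 0.4250
Noncentrality parameter: δ = d·√(n/2) = 0.4250 × √(103/2) = 3.0499
Critical value for a two-sided test at α = 0.05: z_{α/2} = 1.960.
Power = Φ(δ − 1.960) + Φ(−δ − 1.960) = Φ(1.090) + Φ(-5.010) = 0.8621 + 0.0000 = 0.8621.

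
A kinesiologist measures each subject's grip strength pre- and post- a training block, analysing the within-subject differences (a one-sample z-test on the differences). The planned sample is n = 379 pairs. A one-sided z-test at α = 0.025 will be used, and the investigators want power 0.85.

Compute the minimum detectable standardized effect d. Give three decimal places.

d ≈ 0.154

Need Φ(δ − 1.960) = 0.85, so δ = 1.960 + 1.036 = 2.996.
δ = d·√n ⇒ d = δ/√n = 2.996/√379 = 0.1539.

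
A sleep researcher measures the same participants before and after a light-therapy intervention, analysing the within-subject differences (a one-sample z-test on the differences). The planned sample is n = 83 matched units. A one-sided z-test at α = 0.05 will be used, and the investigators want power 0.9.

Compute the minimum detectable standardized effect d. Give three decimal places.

Required noncentrality: δ = z_{0.05} + z_{0.10} = 1.645 + 1.282 = 2.926.
δ = d·√n ⇒ d = δ/√n = 2.926/√83 = 0.3212.

d ≈ 0.321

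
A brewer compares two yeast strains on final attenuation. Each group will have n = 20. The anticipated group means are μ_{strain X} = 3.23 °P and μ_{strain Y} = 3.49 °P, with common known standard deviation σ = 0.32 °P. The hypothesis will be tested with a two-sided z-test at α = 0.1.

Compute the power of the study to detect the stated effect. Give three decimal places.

Power ≈ 0.822

Standardized effect: d = |μ_{strain X} − μ_{strain Y}| / σ = |3.23 − 3.49| / 0.32 = 0.8125
Noncentrality parameter: δ = d·√(n/2) = 0.8125 × √(20/2) = 2.5694
Critical value for a two-sided test at α = 0.1: z_{α/2} = 1.645.
Power = Φ(δ − 1.645) + Φ(−δ − 1.645) = Φ(0.924) + Φ(-4.214) = 0.8224 + 0.0000 = 0.8224.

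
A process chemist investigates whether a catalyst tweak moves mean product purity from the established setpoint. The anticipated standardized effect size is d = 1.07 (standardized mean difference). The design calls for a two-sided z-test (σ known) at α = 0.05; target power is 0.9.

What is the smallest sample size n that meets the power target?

n = 10

Set Φ(δ − 1.960) = 0.9; then δ − 1.960 = Φ⁻¹(0.9) = 1.282, giving δ = 3.242.
(For δ > 0 the lower-tail rejection region contributes negligibly to power, so the one-term inversion is standard.)
δ = d·√n ⇒ n = (δ/d)² = (3.242 / 1.07)² = 9.18.
Rounding up, n = 10.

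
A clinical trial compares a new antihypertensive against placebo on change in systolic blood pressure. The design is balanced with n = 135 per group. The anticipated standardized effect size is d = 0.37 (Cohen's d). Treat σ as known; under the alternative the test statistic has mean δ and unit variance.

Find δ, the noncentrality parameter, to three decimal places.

δ = d·√(n/2) = 0.37 × √(135/2) = 3.0399

δ ≈ 3.040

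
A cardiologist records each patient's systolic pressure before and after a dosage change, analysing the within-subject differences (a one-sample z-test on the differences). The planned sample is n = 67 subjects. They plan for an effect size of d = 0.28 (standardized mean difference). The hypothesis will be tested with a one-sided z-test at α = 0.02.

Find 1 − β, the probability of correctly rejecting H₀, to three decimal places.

Power ≈ 0.594

Noncentrality parameter: δ = d·√n = 0.28 × √67 = 2.2919
One-sided α = 0.02 → critical value z_{0.02} = 2.054.
Power = P(Z > 2.054 − δ) = Φ(0.238) = 0.5941.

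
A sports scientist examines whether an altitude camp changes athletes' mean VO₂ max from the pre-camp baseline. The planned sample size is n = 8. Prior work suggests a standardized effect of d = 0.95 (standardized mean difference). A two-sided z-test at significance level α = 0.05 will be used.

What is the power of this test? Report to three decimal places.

Noncentrality parameter: δ = d·√n = 0.95 × √8 = 2.6870
Critical value for a two-sided test at α = 0.05: z_{α/2} = 1.960.
Power = Φ(δ − 1.960) + Φ(−δ − 1.960) = Φ(0.727) + Φ(-4.647) = 0.7664 + 0.0000 = 0.7664.

Power ≈ 0.766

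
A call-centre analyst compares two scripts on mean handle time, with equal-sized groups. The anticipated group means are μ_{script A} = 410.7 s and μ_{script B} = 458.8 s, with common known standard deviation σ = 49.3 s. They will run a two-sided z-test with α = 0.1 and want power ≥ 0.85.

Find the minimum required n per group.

n = 16 per group

Standardized effect: d = |μ_{script A} − μ_{script B}| / σ = |410.7 − 458.8| / 49.3 = 0.9757
For power 0.85 need Φ(δ − z_{0.05}) = 0.85, so δ = z_{0.05} + z_{0.15} = 1.645 + 1.036 = 2.681.
(The Φ(−δ − z_{α/2}) term is vanishingly small for δ > 0 and is dropped in the standard sample-size formula.)
δ = d·√(n/2) ⇒ n = 2(δ/d)² = 2 × (2.681 / 0.9757)² = 15.10.
Round up to the next whole unit.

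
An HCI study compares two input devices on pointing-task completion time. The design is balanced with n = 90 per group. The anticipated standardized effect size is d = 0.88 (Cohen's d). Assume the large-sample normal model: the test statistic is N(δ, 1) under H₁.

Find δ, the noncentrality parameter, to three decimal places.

δ = d·√(n/2) = 0.88 × √(90/2) = 5.9032

δ ≈ 5.903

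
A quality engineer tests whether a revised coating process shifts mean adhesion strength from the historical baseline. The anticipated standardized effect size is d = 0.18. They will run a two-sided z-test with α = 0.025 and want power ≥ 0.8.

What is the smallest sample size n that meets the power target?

n = 294

For power 0.8 need Φ(δ − z_{0.0125}) = 0.8, so δ = z_{0.0125} + z_{0.20} = 2.241 + 0.842 = 3.083.
(The Φ(−δ − z_{α/2}) term is vanishingly small for δ > 0 and is dropped in the standard sample-size formula.)
δ = d·√n ⇒ n = (δ/d)² = (3.083 / 0.18)² = 293.37.
Rounding up, n = 294.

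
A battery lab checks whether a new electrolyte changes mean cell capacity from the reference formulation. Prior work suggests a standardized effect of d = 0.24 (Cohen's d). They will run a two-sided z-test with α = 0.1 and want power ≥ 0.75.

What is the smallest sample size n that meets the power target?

For power 0.75 need Φ(δ − z_{0.05}) = 0.75, so δ = z_{0.05} + z_{0.25} = 1.645 + 0.674 = 2.319.
(The Φ(−δ − z_{α/2}) term is vanishingly small for δ > 0 and is dropped in the standard sample-size formula.)
δ = d·√n ⇒ n = (δ/d)² = (2.319 / 0.24)² = 93.39.
Round up to the next whole unit.

n = 94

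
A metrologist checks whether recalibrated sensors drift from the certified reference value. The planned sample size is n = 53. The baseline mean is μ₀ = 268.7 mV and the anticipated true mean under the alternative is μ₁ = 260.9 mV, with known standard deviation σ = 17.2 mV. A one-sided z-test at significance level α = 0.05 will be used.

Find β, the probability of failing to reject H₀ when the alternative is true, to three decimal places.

Standardized effect: d = |μ₁ − μ₀| / σ = |260.9 − 268.7| / 17.2 = 0.4535
Noncentrality parameter: δ = d·√n = 0.4535 × √53 = 3.3014
Critical value for a one-sided test at α = 0.05: z_α = 1.645.
Power = Φ(δ − 1.645) = Φ(1.657) = 0.9512.
Type II error: β = 1 − power = 1 − 0.9512 = 0.0488.

β ≈ 0.049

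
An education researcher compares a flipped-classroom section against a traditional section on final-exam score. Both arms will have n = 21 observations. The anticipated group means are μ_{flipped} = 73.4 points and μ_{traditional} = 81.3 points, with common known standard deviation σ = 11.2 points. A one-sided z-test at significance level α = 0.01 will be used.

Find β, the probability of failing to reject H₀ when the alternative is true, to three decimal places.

β ≈ 0.516

Standardized effect: d = |μ_{flipped} − μ_{traditional}| / σ = |73.4 − 81.3| / 11.2 = 0.7054
Noncentrality parameter: δ = d·√(n/2) = 0.7054 × √(21/2) = 2.2856
Critical value for a one-sided test at α = 0.01: z_α = 2.326.
Power = P(Z > 2.326 − δ) = Φ(-0.041) = 0.4838.
Type II error: β = 1 − power = 1 − 0.4838 = 0.5162.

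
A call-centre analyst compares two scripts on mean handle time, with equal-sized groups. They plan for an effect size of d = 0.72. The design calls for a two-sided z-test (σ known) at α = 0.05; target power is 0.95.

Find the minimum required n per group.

n = 51 per group

Set Φ(δ − 1.960) = 0.95; then δ − 1.960 = Φ⁻¹(0.95) = 1.645, giving δ = 3.605.
(For δ > 0 the lower-tail rejection region contributes negligibly to power, so the one-term inversion is standard.)
δ = d·√(n/2) ⇒ n = 2(δ/d)² = 2 × (3.605 / 0.72)² = 50.13.
Round up to the next whole unit.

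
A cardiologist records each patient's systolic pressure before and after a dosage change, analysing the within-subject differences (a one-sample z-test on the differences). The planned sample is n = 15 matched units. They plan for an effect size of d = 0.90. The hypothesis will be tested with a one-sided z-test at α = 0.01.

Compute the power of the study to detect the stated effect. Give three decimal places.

Power ≈ 0.877

Noncentrality parameter: δ = d·√n = 0.90 × √15 = 3.4857
One-sided α = 0.01 → critical value z_{0.01} = 2.326.
Power = Φ(δ − 2.326) = Φ(1.159) = 0.8768.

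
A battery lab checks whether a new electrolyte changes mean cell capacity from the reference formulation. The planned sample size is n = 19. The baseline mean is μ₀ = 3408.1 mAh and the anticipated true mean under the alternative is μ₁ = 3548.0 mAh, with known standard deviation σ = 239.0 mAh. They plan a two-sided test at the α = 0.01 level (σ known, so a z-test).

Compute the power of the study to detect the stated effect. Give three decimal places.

Standardized effect: d = |μ₁ − μ₀| / σ = |3548.0 − 3408.1| / 239.0 = 0.5854
Noncentrality parameter: δ = d·√n = 0.5854 × √19 = 2.5515
Critical value for a two-sided test at α = 0.01: z_{α/2} = 2.576.
Power = Φ(δ − 2.576) + Φ(−δ − 2.576) = Φ(-0.024) + Φ(-5.127) = 0.4903 + 0.0000 = 0.4903.

Power ≈ 0.490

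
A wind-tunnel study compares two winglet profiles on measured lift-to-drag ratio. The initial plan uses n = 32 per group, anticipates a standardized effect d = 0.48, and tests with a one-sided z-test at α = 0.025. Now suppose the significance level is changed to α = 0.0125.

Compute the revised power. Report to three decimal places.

δ = d·√(n/2) = 0.48 × √(32/2) = 1.9200 (unchanged). New critical value: z_{0.0125} = 2.241.
Revised power = P(Z > 2.241 − δ) = Φ(-0.321) = 0.3740.

Power ≈ 0.374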